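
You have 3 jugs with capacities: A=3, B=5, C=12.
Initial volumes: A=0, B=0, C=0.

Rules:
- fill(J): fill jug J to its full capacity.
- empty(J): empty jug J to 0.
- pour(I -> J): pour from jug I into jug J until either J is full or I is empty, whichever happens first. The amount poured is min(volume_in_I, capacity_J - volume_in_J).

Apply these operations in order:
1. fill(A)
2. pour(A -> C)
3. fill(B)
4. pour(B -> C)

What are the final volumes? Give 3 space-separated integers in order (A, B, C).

Step 1: fill(A) -> (A=3 B=0 C=0)
Step 2: pour(A -> C) -> (A=0 B=0 C=3)
Step 3: fill(B) -> (A=0 B=5 C=3)
Step 4: pour(B -> C) -> (A=0 B=0 C=8)

Answer: 0 0 8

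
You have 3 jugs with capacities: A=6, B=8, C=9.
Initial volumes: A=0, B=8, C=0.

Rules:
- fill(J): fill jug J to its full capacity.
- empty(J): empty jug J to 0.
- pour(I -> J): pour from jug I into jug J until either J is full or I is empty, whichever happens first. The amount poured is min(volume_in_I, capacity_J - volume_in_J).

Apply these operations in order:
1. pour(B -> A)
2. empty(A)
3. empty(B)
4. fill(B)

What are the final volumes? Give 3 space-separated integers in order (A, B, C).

Answer: 0 8 0

Derivation:
Step 1: pour(B -> A) -> (A=6 B=2 C=0)
Step 2: empty(A) -> (A=0 B=2 C=0)
Step 3: empty(B) -> (A=0 B=0 C=0)
Step 4: fill(B) -> (A=0 B=8 C=0)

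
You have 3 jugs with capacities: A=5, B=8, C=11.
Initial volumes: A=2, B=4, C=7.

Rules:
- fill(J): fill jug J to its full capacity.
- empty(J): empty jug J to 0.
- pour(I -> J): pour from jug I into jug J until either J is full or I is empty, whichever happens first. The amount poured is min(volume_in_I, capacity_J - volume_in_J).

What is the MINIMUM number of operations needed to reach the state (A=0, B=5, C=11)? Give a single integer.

Answer: 3

Derivation:
BFS from (A=2, B=4, C=7). One shortest path:
  1. fill(A) -> (A=5 B=4 C=7)
  2. pour(A -> C) -> (A=1 B=4 C=11)
  3. pour(A -> B) -> (A=0 B=5 C=11)
Reached target in 3 moves.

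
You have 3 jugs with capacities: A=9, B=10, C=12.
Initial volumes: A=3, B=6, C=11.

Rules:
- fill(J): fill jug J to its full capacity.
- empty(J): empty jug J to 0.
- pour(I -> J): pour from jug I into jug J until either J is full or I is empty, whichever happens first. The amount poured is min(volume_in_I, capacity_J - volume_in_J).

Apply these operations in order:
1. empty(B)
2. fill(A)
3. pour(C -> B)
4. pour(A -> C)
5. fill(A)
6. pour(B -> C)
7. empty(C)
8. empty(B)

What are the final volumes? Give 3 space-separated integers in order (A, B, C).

Step 1: empty(B) -> (A=3 B=0 C=11)
Step 2: fill(A) -> (A=9 B=0 C=11)
Step 3: pour(C -> B) -> (A=9 B=10 C=1)
Step 4: pour(A -> C) -> (A=0 B=10 C=10)
Step 5: fill(A) -> (A=9 B=10 C=10)
Step 6: pour(B -> C) -> (A=9 B=8 C=12)
Step 7: empty(C) -> (A=9 B=8 C=0)
Step 8: empty(B) -> (A=9 B=0 C=0)

Answer: 9 0 0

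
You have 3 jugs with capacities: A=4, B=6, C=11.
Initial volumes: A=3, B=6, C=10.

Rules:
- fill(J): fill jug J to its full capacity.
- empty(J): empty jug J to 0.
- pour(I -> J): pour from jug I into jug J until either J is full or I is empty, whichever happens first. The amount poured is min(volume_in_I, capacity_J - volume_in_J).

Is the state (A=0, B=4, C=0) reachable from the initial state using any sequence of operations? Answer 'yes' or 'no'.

Answer: yes

Derivation:
BFS from (A=3, B=6, C=10):
  1. fill(A) -> (A=4 B=6 C=10)
  2. empty(B) -> (A=4 B=0 C=10)
  3. empty(C) -> (A=4 B=0 C=0)
  4. pour(A -> B) -> (A=0 B=4 C=0)
Target reached → yes.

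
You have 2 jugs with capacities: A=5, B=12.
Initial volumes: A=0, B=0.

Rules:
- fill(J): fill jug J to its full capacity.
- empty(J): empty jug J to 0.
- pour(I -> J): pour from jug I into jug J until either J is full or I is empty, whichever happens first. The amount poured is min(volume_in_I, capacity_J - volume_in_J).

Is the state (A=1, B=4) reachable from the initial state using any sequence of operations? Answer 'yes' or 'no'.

Answer: no

Derivation:
BFS explored all 34 reachable states.
Reachable set includes: (0,0), (0,1), (0,2), (0,3), (0,4), (0,5), (0,6), (0,7), (0,8), (0,9), (0,10), (0,11) ...
Target (A=1, B=4) not in reachable set → no.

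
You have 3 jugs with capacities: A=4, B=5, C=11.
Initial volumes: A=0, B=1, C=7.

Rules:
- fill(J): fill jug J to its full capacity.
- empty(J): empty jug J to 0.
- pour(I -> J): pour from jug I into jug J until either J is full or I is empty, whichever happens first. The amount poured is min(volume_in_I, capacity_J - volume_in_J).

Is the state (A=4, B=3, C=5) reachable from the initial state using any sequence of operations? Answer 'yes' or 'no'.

Answer: yes

Derivation:
BFS from (A=0, B=1, C=7):
  1. pour(C -> B) -> (A=0 B=5 C=3)
  2. pour(C -> A) -> (A=3 B=5 C=0)
  3. pour(B -> C) -> (A=3 B=0 C=5)
  4. pour(A -> B) -> (A=0 B=3 C=5)
  5. fill(A) -> (A=4 B=3 C=5)
Target reached → yes.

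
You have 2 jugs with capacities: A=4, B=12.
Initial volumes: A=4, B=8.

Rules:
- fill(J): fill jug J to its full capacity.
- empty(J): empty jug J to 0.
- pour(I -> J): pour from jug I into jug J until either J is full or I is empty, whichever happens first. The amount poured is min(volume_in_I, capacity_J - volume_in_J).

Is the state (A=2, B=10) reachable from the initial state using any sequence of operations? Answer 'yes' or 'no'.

Answer: no

Derivation:
BFS explored all 8 reachable states.
Reachable set includes: (0,0), (0,4), (0,8), (0,12), (4,0), (4,4), (4,8), (4,12)
Target (A=2, B=10) not in reachable set → no.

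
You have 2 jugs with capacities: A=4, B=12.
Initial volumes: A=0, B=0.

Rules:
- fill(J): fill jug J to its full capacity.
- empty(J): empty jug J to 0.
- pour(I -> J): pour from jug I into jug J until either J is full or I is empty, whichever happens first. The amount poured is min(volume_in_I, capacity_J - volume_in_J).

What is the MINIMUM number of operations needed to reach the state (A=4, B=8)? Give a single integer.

BFS from (A=0, B=0). One shortest path:
  1. fill(B) -> (A=0 B=12)
  2. pour(B -> A) -> (A=4 B=8)
Reached target in 2 moves.

Answer: 2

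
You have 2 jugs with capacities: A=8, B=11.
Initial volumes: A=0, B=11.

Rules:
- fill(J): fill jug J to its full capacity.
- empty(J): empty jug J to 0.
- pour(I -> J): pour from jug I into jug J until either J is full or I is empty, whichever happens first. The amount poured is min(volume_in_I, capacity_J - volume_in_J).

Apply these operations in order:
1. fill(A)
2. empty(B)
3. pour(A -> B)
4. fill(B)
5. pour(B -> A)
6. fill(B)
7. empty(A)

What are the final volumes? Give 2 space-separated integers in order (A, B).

Step 1: fill(A) -> (A=8 B=11)
Step 2: empty(B) -> (A=8 B=0)
Step 3: pour(A -> B) -> (A=0 B=8)
Step 4: fill(B) -> (A=0 B=11)
Step 5: pour(B -> A) -> (A=8 B=3)
Step 6: fill(B) -> (A=8 B=11)
Step 7: empty(A) -> (A=0 B=11)

Answer: 0 11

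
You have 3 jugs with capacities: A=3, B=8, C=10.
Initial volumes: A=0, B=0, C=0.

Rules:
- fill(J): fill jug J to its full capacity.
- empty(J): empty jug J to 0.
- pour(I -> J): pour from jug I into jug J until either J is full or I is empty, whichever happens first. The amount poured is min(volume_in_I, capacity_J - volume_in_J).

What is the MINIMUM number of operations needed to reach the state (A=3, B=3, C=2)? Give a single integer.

Answer: 5

Derivation:
BFS from (A=0, B=0, C=0). One shortest path:
  1. fill(B) -> (A=0 B=8 C=0)
  2. pour(B -> A) -> (A=3 B=5 C=0)
  3. pour(B -> C) -> (A=3 B=0 C=5)
  4. pour(A -> B) -> (A=0 B=3 C=5)
  5. pour(C -> A) -> (A=3 B=3 C=2)
Reached target in 5 moves.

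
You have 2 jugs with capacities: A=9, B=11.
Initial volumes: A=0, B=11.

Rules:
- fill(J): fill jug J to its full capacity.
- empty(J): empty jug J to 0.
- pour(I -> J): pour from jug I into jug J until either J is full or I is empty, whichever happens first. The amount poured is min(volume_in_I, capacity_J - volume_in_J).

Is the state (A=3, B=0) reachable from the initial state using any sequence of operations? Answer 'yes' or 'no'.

BFS from (A=0, B=11):
  1. fill(A) -> (A=9 B=11)
  2. empty(B) -> (A=9 B=0)
  3. pour(A -> B) -> (A=0 B=9)
  4. fill(A) -> (A=9 B=9)
  5. pour(A -> B) -> (A=7 B=11)
  6. empty(B) -> (A=7 B=0)
  7. pour(A -> B) -> (A=0 B=7)
  8. fill(A) -> (A=9 B=7)
  9. pour(A -> B) -> (A=5 B=11)
  10. empty(B) -> (A=5 B=0)
  11. pour(A -> B) -> (A=0 B=5)
  12. fill(A) -> (A=9 B=5)
  13. pour(A -> B) -> (A=3 B=11)
  14. empty(B) -> (A=3 B=0)
Target reached → yes.

Answer: yes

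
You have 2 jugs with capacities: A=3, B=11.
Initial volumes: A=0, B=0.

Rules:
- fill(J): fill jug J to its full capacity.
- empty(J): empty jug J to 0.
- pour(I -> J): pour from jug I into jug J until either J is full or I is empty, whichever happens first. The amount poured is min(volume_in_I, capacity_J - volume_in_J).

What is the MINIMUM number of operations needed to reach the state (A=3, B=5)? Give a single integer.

BFS from (A=0, B=0). One shortest path:
  1. fill(B) -> (A=0 B=11)
  2. pour(B -> A) -> (A=3 B=8)
  3. empty(A) -> (A=0 B=8)
  4. pour(B -> A) -> (A=3 B=5)
Reached target in 4 moves.

Answer: 4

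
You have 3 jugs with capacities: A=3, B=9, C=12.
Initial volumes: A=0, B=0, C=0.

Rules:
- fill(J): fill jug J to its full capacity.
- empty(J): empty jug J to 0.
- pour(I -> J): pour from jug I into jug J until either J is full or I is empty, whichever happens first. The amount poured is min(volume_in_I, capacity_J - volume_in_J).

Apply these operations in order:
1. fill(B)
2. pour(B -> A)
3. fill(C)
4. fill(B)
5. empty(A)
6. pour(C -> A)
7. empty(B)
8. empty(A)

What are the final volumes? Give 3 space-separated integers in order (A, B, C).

Answer: 0 0 9

Derivation:
Step 1: fill(B) -> (A=0 B=9 C=0)
Step 2: pour(B -> A) -> (A=3 B=6 C=0)
Step 3: fill(C) -> (A=3 B=6 C=12)
Step 4: fill(B) -> (A=3 B=9 C=12)
Step 5: empty(A) -> (A=0 B=9 C=12)
Step 6: pour(C -> A) -> (A=3 B=9 C=9)
Step 7: empty(B) -> (A=3 B=0 C=9)
Step 8: empty(A) -> (A=0 B=0 C=9)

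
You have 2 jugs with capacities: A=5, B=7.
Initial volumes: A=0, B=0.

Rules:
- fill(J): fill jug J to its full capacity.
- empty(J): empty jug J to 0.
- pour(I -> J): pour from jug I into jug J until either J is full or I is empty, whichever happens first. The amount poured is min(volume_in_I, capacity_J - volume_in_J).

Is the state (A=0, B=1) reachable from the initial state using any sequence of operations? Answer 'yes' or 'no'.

Answer: yes

Derivation:
BFS from (A=0, B=0):
  1. fill(A) -> (A=5 B=0)
  2. pour(A -> B) -> (A=0 B=5)
  3. fill(A) -> (A=5 B=5)
  4. pour(A -> B) -> (A=3 B=7)
  5. empty(B) -> (A=3 B=0)
  6. pour(A -> B) -> (A=0 B=3)
  7. fill(A) -> (A=5 B=3)
  8. pour(A -> B) -> (A=1 B=7)
  9. empty(B) -> (A=1 B=0)
  10. pour(A -> B) -> (A=0 B=1)
Target reached → yes.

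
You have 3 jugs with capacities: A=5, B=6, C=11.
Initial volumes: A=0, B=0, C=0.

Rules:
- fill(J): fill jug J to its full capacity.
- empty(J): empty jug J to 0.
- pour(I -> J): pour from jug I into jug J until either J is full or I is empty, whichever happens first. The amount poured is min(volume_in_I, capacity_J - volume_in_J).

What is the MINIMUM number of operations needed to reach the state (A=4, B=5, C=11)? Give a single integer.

Answer: 8

Derivation:
BFS from (A=0, B=0, C=0). One shortest path:
  1. fill(A) -> (A=5 B=0 C=0)
  2. pour(A -> B) -> (A=0 B=5 C=0)
  3. fill(A) -> (A=5 B=5 C=0)
  4. pour(A -> C) -> (A=0 B=5 C=5)
  5. fill(A) -> (A=5 B=5 C=5)
  6. pour(A -> C) -> (A=0 B=5 C=10)
  7. fill(A) -> (A=5 B=5 C=10)
  8. pour(A -> C) -> (A=4 B=5 C=11)
Reached target in 8 moves.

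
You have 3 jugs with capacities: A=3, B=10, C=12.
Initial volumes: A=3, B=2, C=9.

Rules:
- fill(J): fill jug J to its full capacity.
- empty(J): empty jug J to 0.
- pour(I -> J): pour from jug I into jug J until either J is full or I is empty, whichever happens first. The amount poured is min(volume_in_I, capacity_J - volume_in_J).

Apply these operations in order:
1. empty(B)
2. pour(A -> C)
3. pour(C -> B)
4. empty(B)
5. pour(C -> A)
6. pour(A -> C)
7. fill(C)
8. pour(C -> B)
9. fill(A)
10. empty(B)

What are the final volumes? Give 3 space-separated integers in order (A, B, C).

Step 1: empty(B) -> (A=3 B=0 C=9)
Step 2: pour(A -> C) -> (A=0 B=0 C=12)
Step 3: pour(C -> B) -> (A=0 B=10 C=2)
Step 4: empty(B) -> (A=0 B=0 C=2)
Step 5: pour(C -> A) -> (A=2 B=0 C=0)
Step 6: pour(A -> C) -> (A=0 B=0 C=2)
Step 7: fill(C) -> (A=0 B=0 C=12)
Step 8: pour(C -> B) -> (A=0 B=10 C=2)
Step 9: fill(A) -> (A=3 B=10 C=2)
Step 10: empty(B) -> (A=3 B=0 C=2)

Answer: 3 0 2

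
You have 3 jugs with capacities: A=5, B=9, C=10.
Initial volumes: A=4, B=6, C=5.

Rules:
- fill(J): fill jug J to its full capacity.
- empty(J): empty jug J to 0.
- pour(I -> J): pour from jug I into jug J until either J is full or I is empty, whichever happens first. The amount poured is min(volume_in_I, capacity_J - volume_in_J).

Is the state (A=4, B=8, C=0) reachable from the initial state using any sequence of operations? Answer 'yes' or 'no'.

BFS from (A=4, B=6, C=5):
  1. fill(B) -> (A=4 B=9 C=5)
  2. empty(C) -> (A=4 B=9 C=0)
  3. pour(B -> C) -> (A=4 B=0 C=9)
  4. fill(B) -> (A=4 B=9 C=9)
  5. pour(B -> C) -> (A=4 B=8 C=10)
  6. empty(C) -> (A=4 B=8 C=0)
Target reached → yes.

Answer: yes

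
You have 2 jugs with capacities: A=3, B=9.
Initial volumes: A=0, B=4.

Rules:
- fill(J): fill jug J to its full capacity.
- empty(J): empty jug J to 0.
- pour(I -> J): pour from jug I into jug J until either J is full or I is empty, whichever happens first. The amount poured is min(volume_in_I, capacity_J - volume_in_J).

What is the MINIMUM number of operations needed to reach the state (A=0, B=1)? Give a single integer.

BFS from (A=0, B=4). One shortest path:
  1. pour(B -> A) -> (A=3 B=1)
  2. empty(A) -> (A=0 B=1)
Reached target in 2 moves.

Answer: 2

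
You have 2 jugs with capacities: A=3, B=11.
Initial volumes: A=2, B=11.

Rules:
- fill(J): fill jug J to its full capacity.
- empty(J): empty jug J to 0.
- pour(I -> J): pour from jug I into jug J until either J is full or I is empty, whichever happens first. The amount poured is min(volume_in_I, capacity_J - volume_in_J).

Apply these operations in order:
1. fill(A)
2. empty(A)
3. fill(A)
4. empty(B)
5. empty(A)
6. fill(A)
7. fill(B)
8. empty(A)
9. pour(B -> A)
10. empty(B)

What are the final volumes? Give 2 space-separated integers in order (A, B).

Answer: 3 0

Derivation:
Step 1: fill(A) -> (A=3 B=11)
Step 2: empty(A) -> (A=0 B=11)
Step 3: fill(A) -> (A=3 B=11)
Step 4: empty(B) -> (A=3 B=0)
Step 5: empty(A) -> (A=0 B=0)
Step 6: fill(A) -> (A=3 B=0)
Step 7: fill(B) -> (A=3 B=11)
Step 8: empty(A) -> (A=0 B=11)
Step 9: pour(B -> A) -> (A=3 B=8)
Step 10: empty(B) -> (A=3 B=0)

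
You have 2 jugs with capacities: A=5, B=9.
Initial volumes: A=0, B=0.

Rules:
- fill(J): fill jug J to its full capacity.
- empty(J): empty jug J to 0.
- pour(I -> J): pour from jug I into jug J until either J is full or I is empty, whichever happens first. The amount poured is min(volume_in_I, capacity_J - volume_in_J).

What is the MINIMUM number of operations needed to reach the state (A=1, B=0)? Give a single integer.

BFS from (A=0, B=0). One shortest path:
  1. fill(A) -> (A=5 B=0)
  2. pour(A -> B) -> (A=0 B=5)
  3. fill(A) -> (A=5 B=5)
  4. pour(A -> B) -> (A=1 B=9)
  5. empty(B) -> (A=1 B=0)
Reached target in 5 moves.

Answer: 5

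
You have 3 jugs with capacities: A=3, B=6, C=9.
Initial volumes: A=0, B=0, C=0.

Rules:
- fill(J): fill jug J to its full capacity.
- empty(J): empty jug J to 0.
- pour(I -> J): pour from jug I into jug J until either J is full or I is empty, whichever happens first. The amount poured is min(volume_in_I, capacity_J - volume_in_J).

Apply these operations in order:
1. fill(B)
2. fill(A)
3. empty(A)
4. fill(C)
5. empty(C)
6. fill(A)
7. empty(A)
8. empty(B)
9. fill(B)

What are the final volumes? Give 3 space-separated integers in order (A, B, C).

Step 1: fill(B) -> (A=0 B=6 C=0)
Step 2: fill(A) -> (A=3 B=6 C=0)
Step 3: empty(A) -> (A=0 B=6 C=0)
Step 4: fill(C) -> (A=0 B=6 C=9)
Step 5: empty(C) -> (A=0 B=6 C=0)
Step 6: fill(A) -> (A=3 B=6 C=0)
Step 7: empty(A) -> (A=0 B=6 C=0)
Step 8: empty(B) -> (A=0 B=0 C=0)
Step 9: fill(B) -> (A=0 B=6 C=0)

Answer: 0 6 0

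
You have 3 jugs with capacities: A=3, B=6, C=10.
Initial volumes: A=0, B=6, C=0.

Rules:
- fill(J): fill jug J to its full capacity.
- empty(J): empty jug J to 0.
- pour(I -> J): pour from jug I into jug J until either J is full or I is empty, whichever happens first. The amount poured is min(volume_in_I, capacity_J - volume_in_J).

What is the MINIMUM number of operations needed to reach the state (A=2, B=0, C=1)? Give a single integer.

Answer: 8

Derivation:
BFS from (A=0, B=6, C=0). One shortest path:
  1. pour(B -> C) -> (A=0 B=0 C=6)
  2. fill(B) -> (A=0 B=6 C=6)
  3. pour(B -> C) -> (A=0 B=2 C=10)
  4. pour(C -> A) -> (A=3 B=2 C=7)
  5. empty(A) -> (A=0 B=2 C=7)
  6. pour(B -> A) -> (A=2 B=0 C=7)
  7. pour(C -> B) -> (A=2 B=6 C=1)
  8. empty(B) -> (A=2 B=0 C=1)
Reached target in 8 moves.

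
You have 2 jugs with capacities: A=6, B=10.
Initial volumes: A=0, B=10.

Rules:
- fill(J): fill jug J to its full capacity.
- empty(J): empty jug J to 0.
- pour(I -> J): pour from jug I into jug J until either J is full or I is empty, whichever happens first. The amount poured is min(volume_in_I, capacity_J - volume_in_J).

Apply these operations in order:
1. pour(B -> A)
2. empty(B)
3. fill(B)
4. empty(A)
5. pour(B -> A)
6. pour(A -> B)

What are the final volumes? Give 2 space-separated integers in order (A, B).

Step 1: pour(B -> A) -> (A=6 B=4)
Step 2: empty(B) -> (A=6 B=0)
Step 3: fill(B) -> (A=6 B=10)
Step 4: empty(A) -> (A=0 B=10)
Step 5: pour(B -> A) -> (A=6 B=4)
Step 6: pour(A -> B) -> (A=0 B=10)

Answer: 0 10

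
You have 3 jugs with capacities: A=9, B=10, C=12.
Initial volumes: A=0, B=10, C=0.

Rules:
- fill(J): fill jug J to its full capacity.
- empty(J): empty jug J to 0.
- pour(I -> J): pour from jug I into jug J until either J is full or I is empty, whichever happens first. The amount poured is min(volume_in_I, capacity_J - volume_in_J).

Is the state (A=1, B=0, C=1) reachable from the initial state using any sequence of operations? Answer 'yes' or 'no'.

Answer: yes

Derivation:
BFS from (A=0, B=10, C=0):
  1. pour(B -> A) -> (A=9 B=1 C=0)
  2. empty(A) -> (A=0 B=1 C=0)
  3. pour(B -> C) -> (A=0 B=0 C=1)
  4. fill(B) -> (A=0 B=10 C=1)
  5. pour(B -> A) -> (A=9 B=1 C=1)
  6. empty(A) -> (A=0 B=1 C=1)
  7. pour(B -> A) -> (A=1 B=0 C=1)
Target reached → yes.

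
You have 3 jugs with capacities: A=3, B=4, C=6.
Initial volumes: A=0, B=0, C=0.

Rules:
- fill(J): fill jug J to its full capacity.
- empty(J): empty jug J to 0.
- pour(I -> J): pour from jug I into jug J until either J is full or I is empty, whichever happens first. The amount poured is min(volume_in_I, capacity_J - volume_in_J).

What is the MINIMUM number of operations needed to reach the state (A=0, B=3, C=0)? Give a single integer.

BFS from (A=0, B=0, C=0). One shortest path:
  1. fill(A) -> (A=3 B=0 C=0)
  2. pour(A -> B) -> (A=0 B=3 C=0)
Reached target in 2 moves.

Answer: 2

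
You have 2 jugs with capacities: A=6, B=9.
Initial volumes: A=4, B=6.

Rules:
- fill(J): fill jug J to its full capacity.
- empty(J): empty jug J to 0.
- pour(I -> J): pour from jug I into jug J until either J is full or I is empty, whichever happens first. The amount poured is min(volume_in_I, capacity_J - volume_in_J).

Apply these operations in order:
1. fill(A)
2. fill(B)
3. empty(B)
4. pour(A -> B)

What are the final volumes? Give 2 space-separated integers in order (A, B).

Step 1: fill(A) -> (A=6 B=6)
Step 2: fill(B) -> (A=6 B=9)
Step 3: empty(B) -> (A=6 B=0)
Step 4: pour(A -> B) -> (A=0 B=6)

Answer: 0 6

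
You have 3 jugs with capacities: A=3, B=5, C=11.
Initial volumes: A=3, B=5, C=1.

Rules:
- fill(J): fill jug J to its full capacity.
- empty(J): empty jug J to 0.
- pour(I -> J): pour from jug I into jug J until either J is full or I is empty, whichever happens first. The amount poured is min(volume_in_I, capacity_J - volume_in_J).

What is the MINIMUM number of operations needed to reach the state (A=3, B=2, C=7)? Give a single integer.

Answer: 4

Derivation:
BFS from (A=3, B=5, C=1). One shortest path:
  1. pour(A -> C) -> (A=0 B=5 C=4)
  2. fill(A) -> (A=3 B=5 C=4)
  3. pour(A -> C) -> (A=0 B=5 C=7)
  4. pour(B -> A) -> (A=3 B=2 C=7)
Reached target in 4 moves.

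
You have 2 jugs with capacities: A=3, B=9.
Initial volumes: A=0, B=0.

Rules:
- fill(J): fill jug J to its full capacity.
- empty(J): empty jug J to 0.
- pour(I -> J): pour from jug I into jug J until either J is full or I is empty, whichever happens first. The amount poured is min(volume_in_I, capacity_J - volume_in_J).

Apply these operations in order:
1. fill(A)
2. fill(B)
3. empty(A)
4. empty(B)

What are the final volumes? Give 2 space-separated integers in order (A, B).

Answer: 0 0

Derivation:
Step 1: fill(A) -> (A=3 B=0)
Step 2: fill(B) -> (A=3 B=9)
Step 3: empty(A) -> (A=0 B=9)
Step 4: empty(B) -> (A=0 B=0)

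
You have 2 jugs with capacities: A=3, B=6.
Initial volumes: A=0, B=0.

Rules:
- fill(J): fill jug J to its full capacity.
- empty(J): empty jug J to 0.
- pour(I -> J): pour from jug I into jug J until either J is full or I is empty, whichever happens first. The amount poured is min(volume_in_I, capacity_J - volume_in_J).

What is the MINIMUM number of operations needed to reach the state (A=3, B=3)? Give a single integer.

Answer: 2

Derivation:
BFS from (A=0, B=0). One shortest path:
  1. fill(B) -> (A=0 B=6)
  2. pour(B -> A) -> (A=3 B=3)
Reached target in 2 moves.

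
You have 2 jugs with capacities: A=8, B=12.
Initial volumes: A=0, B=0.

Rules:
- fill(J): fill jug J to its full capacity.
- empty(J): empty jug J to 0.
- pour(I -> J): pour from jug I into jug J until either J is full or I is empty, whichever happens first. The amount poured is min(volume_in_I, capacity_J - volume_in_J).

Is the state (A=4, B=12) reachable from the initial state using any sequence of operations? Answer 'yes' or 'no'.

Answer: yes

Derivation:
BFS from (A=0, B=0):
  1. fill(A) -> (A=8 B=0)
  2. pour(A -> B) -> (A=0 B=8)
  3. fill(A) -> (A=8 B=8)
  4. pour(A -> B) -> (A=4 B=12)
Target reached → yes.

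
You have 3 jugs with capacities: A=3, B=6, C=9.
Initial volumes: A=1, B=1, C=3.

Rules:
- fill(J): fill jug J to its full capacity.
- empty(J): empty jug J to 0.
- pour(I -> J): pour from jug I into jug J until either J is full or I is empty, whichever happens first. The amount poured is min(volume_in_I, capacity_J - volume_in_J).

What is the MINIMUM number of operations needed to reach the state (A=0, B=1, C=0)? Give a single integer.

Answer: 2

Derivation:
BFS from (A=1, B=1, C=3). One shortest path:
  1. empty(A) -> (A=0 B=1 C=3)
  2. empty(C) -> (A=0 B=1 C=0)
Reached target in 2 moves.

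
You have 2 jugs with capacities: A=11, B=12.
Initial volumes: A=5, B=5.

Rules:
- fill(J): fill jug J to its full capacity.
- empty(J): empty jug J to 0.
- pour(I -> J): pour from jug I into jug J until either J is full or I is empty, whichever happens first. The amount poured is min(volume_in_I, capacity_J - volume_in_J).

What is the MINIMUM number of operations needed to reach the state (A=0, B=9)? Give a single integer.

Answer: 5

Derivation:
BFS from (A=5, B=5). One shortest path:
  1. pour(A -> B) -> (A=0 B=10)
  2. fill(A) -> (A=11 B=10)
  3. pour(A -> B) -> (A=9 B=12)
  4. empty(B) -> (A=9 B=0)
  5. pour(A -> B) -> (A=0 B=9)
Reached target in 5 moves.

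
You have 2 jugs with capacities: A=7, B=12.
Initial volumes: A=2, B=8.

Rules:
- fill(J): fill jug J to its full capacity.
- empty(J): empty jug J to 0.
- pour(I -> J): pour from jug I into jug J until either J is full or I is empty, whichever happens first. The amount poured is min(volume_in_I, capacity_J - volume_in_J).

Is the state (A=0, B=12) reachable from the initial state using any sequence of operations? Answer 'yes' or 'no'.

Answer: yes

Derivation:
BFS from (A=2, B=8):
  1. empty(A) -> (A=0 B=8)
  2. fill(B) -> (A=0 B=12)
Target reached → yes.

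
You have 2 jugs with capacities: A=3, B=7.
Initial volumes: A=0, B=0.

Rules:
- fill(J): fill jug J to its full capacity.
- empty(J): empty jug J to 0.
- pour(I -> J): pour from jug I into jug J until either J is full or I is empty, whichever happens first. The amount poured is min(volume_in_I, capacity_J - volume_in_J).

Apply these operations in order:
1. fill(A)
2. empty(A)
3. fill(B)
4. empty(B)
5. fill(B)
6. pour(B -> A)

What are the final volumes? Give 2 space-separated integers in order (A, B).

Step 1: fill(A) -> (A=3 B=0)
Step 2: empty(A) -> (A=0 B=0)
Step 3: fill(B) -> (A=0 B=7)
Step 4: empty(B) -> (A=0 B=0)
Step 5: fill(B) -> (A=0 B=7)
Step 6: pour(B -> A) -> (A=3 B=4)

Answer: 3 4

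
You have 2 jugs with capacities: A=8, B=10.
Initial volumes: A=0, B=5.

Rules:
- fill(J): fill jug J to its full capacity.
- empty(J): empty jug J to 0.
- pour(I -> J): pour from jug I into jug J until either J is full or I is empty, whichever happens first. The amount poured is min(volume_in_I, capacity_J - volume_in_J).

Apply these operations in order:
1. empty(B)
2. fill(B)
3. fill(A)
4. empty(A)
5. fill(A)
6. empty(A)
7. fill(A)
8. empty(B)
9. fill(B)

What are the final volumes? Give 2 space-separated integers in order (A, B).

Answer: 8 10

Derivation:
Step 1: empty(B) -> (A=0 B=0)
Step 2: fill(B) -> (A=0 B=10)
Step 3: fill(A) -> (A=8 B=10)
Step 4: empty(A) -> (A=0 B=10)
Step 5: fill(A) -> (A=8 B=10)
Step 6: empty(A) -> (A=0 B=10)
Step 7: fill(A) -> (A=8 B=10)
Step 8: empty(B) -> (A=8 B=0)
Step 9: fill(B) -> (A=8 B=10)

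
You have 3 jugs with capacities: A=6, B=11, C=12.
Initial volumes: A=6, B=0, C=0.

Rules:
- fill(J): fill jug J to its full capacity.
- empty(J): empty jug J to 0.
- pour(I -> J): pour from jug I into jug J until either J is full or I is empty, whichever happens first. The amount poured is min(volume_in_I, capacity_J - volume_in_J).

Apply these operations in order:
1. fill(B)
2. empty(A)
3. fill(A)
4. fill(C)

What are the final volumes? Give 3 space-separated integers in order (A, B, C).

Step 1: fill(B) -> (A=6 B=11 C=0)
Step 2: empty(A) -> (A=0 B=11 C=0)
Step 3: fill(A) -> (A=6 B=11 C=0)
Step 4: fill(C) -> (A=6 B=11 C=12)

Answer: 6 11 12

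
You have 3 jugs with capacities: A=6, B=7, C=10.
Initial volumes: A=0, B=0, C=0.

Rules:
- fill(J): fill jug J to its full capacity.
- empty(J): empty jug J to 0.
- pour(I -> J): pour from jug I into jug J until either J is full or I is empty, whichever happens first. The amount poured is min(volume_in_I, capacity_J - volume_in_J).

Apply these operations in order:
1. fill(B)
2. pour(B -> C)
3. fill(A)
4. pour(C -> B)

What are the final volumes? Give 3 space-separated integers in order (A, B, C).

Answer: 6 7 0

Derivation:
Step 1: fill(B) -> (A=0 B=7 C=0)
Step 2: pour(B -> C) -> (A=0 B=0 C=7)
Step 3: fill(A) -> (A=6 B=0 C=7)
Step 4: pour(C -> B) -> (A=6 B=7 C=0)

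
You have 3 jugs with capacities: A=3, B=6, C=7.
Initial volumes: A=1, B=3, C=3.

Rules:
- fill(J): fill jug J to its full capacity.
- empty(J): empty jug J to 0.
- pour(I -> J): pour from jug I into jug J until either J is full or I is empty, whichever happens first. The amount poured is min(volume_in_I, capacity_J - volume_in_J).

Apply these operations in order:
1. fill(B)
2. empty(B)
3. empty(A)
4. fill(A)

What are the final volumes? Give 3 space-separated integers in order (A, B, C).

Step 1: fill(B) -> (A=1 B=6 C=3)
Step 2: empty(B) -> (A=1 B=0 C=3)
Step 3: empty(A) -> (A=0 B=0 C=3)
Step 4: fill(A) -> (A=3 B=0 C=3)

Answer: 3 0 3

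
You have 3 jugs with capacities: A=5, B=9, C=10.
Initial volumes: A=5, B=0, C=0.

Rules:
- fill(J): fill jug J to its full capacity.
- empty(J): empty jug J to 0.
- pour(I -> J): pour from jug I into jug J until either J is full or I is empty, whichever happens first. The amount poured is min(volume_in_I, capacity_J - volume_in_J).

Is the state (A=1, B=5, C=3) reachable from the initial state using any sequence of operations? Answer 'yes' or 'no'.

Answer: no

Derivation:
BFS explored all 372 reachable states.
Reachable set includes: (0,0,0), (0,0,1), (0,0,2), (0,0,3), (0,0,4), (0,0,5), (0,0,6), (0,0,7), (0,0,8), (0,0,9), (0,0,10), (0,1,0) ...
Target (A=1, B=5, C=3) not in reachable set → no.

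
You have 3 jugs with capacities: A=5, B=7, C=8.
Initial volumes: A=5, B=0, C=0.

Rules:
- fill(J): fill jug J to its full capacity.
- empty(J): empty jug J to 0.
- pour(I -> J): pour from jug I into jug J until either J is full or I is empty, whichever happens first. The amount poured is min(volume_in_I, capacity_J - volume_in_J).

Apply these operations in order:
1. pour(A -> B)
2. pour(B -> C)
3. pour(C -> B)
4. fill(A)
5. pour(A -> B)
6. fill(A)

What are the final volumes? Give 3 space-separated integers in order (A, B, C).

Answer: 5 7 0

Derivation:
Step 1: pour(A -> B) -> (A=0 B=5 C=0)
Step 2: pour(B -> C) -> (A=0 B=0 C=5)
Step 3: pour(C -> B) -> (A=0 B=5 C=0)
Step 4: fill(A) -> (A=5 B=5 C=0)
Step 5: pour(A -> B) -> (A=3 B=7 C=0)
Step 6: fill(A) -> (A=5 B=7 C=0)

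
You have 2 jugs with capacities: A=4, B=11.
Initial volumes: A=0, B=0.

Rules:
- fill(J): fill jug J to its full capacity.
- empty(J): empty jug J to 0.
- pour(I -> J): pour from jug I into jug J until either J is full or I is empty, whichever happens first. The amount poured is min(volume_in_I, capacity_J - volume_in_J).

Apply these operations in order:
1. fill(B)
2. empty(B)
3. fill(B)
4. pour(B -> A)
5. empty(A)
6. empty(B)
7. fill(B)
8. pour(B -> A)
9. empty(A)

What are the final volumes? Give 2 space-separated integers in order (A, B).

Step 1: fill(B) -> (A=0 B=11)
Step 2: empty(B) -> (A=0 B=0)
Step 3: fill(B) -> (A=0 B=11)
Step 4: pour(B -> A) -> (A=4 B=7)
Step 5: empty(A) -> (A=0 B=7)
Step 6: empty(B) -> (A=0 B=0)
Step 7: fill(B) -> (A=0 B=11)
Step 8: pour(B -> A) -> (A=4 B=7)
Step 9: empty(A) -> (A=0 B=7)

Answer: 0 7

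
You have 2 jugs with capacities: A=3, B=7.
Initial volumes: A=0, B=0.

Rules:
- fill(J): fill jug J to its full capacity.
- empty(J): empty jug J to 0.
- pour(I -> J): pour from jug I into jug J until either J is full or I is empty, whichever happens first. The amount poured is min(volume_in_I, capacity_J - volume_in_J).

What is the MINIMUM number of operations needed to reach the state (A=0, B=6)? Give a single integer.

BFS from (A=0, B=0). One shortest path:
  1. fill(A) -> (A=3 B=0)
  2. pour(A -> B) -> (A=0 B=3)
  3. fill(A) -> (A=3 B=3)
  4. pour(A -> B) -> (A=0 B=6)
Reached target in 4 moves.

Answer: 4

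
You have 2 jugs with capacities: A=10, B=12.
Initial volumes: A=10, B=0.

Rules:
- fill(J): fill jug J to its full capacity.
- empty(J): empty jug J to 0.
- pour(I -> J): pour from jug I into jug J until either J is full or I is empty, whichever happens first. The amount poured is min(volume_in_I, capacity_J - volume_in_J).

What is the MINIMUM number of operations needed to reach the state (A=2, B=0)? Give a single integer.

BFS from (A=10, B=0). One shortest path:
  1. empty(A) -> (A=0 B=0)
  2. fill(B) -> (A=0 B=12)
  3. pour(B -> A) -> (A=10 B=2)
  4. empty(A) -> (A=0 B=2)
  5. pour(B -> A) -> (A=2 B=0)
Reached target in 5 moves.

Answer: 5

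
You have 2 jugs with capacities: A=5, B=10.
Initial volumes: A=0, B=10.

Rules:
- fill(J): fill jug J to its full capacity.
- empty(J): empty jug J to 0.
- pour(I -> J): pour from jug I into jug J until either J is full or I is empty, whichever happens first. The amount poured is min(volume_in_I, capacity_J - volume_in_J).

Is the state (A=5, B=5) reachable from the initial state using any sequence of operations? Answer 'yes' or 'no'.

Answer: yes

Derivation:
BFS from (A=0, B=10):
  1. pour(B -> A) -> (A=5 B=5)
Target reached → yes.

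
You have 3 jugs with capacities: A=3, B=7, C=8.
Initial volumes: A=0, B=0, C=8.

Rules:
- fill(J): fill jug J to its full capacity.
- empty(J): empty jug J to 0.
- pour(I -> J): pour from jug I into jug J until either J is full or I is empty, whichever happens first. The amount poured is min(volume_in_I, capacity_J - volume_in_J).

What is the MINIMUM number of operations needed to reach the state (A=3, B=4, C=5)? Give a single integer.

BFS from (A=0, B=0, C=8). One shortest path:
  1. fill(B) -> (A=0 B=7 C=8)
  2. pour(B -> A) -> (A=3 B=4 C=8)
  3. empty(A) -> (A=0 B=4 C=8)
  4. pour(C -> A) -> (A=3 B=4 C=5)
Reached target in 4 moves.

Answer: 4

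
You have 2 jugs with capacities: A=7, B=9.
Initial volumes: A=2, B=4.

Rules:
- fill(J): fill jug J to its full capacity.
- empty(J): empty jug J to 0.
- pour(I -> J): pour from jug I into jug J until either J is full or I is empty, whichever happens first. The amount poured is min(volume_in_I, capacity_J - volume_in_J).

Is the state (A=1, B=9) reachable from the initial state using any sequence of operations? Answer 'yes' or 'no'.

Answer: yes

Derivation:
BFS from (A=2, B=4):
  1. pour(B -> A) -> (A=6 B=0)
  2. fill(B) -> (A=6 B=9)
  3. pour(B -> A) -> (A=7 B=8)
  4. empty(A) -> (A=0 B=8)
  5. pour(B -> A) -> (A=7 B=1)
  6. empty(A) -> (A=0 B=1)
  7. pour(B -> A) -> (A=1 B=0)
  8. fill(B) -> (A=1 B=9)
Target reached → yes.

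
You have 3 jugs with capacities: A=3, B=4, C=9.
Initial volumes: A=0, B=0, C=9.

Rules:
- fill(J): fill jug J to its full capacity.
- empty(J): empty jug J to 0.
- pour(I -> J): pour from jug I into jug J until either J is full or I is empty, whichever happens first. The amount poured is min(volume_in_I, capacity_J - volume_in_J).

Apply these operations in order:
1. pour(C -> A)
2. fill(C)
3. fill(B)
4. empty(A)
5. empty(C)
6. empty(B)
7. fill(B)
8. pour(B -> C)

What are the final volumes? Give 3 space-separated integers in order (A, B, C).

Step 1: pour(C -> A) -> (A=3 B=0 C=6)
Step 2: fill(C) -> (A=3 B=0 C=9)
Step 3: fill(B) -> (A=3 B=4 C=9)
Step 4: empty(A) -> (A=0 B=4 C=9)
Step 5: empty(C) -> (A=0 B=4 C=0)
Step 6: empty(B) -> (A=0 B=0 C=0)
Step 7: fill(B) -> (A=0 B=4 C=0)
Step 8: pour(B -> C) -> (A=0 B=0 C=4)

Answer: 0 0 4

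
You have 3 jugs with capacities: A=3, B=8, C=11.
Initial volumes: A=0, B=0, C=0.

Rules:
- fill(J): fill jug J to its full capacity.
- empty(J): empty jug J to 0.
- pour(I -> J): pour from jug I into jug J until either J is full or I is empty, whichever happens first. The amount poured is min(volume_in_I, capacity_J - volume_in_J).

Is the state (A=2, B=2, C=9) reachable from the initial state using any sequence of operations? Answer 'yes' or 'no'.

BFS explored all 292 reachable states.
Reachable set includes: (0,0,0), (0,0,1), (0,0,2), (0,0,3), (0,0,4), (0,0,5), (0,0,6), (0,0,7), (0,0,8), (0,0,9), (0,0,10), (0,0,11) ...
Target (A=2, B=2, C=9) not in reachable set → no.

Answer: no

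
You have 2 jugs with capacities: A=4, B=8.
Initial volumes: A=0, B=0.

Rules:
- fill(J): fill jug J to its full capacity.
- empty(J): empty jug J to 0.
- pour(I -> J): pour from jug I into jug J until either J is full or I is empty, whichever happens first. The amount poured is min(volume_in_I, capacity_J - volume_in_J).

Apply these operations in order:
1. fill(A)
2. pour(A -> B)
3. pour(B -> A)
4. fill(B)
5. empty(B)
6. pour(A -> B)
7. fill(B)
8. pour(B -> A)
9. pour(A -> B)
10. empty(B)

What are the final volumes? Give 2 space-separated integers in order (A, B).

Step 1: fill(A) -> (A=4 B=0)
Step 2: pour(A -> B) -> (A=0 B=4)
Step 3: pour(B -> A) -> (A=4 B=0)
Step 4: fill(B) -> (A=4 B=8)
Step 5: empty(B) -> (A=4 B=0)
Step 6: pour(A -> B) -> (A=0 B=4)
Step 7: fill(B) -> (A=0 B=8)
Step 8: pour(B -> A) -> (A=4 B=4)
Step 9: pour(A -> B) -> (A=0 B=8)
Step 10: empty(B) -> (A=0 B=0)

Answer: 0 0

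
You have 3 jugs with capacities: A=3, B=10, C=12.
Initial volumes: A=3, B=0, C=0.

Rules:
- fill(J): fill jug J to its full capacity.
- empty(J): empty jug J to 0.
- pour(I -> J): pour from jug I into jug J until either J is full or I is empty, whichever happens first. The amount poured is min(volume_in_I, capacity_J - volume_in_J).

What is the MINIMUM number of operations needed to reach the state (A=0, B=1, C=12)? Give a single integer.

BFS from (A=3, B=0, C=0). One shortest path:
  1. fill(B) -> (A=3 B=10 C=0)
  2. pour(A -> C) -> (A=0 B=10 C=3)
  3. pour(B -> C) -> (A=0 B=1 C=12)
Reached target in 3 moves.

Answer: 3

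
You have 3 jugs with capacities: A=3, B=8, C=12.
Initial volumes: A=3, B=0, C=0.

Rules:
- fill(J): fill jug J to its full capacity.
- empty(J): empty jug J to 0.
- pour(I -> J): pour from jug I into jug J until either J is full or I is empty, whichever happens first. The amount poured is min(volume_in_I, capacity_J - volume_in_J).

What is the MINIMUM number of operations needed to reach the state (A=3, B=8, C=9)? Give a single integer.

BFS from (A=3, B=0, C=0). One shortest path:
  1. empty(A) -> (A=0 B=0 C=0)
  2. fill(B) -> (A=0 B=8 C=0)
  3. fill(C) -> (A=0 B=8 C=12)
  4. pour(C -> A) -> (A=3 B=8 C=9)
Reached target in 4 moves.

Answer: 4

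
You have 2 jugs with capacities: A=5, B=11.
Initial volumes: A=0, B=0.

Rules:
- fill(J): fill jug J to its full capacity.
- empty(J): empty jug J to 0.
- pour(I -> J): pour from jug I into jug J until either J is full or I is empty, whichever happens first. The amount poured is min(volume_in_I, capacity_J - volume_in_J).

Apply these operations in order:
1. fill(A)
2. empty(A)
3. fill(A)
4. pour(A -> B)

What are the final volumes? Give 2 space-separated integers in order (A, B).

Answer: 0 5

Derivation:
Step 1: fill(A) -> (A=5 B=0)
Step 2: empty(A) -> (A=0 B=0)
Step 3: fill(A) -> (A=5 B=0)
Step 4: pour(A -> B) -> (A=0 B=5)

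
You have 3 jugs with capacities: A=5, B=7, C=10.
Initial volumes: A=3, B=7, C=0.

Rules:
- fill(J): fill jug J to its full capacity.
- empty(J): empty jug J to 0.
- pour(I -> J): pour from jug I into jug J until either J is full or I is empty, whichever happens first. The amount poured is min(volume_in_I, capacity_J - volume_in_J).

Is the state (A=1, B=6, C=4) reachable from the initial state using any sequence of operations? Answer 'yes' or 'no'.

Answer: no

Derivation:
BFS explored all 312 reachable states.
Reachable set includes: (0,0,0), (0,0,1), (0,0,2), (0,0,3), (0,0,4), (0,0,5), (0,0,6), (0,0,7), (0,0,8), (0,0,9), (0,0,10), (0,1,0) ...
Target (A=1, B=6, C=4) not in reachable set → no.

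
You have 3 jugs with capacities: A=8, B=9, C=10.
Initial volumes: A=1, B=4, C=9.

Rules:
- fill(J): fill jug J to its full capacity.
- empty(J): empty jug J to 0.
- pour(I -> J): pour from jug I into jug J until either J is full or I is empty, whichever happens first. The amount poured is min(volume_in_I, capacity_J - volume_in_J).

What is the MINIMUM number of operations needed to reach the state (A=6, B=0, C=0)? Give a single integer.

Answer: 4

Derivation:
BFS from (A=1, B=4, C=9). One shortest path:
  1. fill(C) -> (A=1 B=4 C=10)
  2. pour(C -> B) -> (A=1 B=9 C=5)
  3. empty(B) -> (A=1 B=0 C=5)
  4. pour(C -> A) -> (A=6 B=0 C=0)
Reached target in 4 moves.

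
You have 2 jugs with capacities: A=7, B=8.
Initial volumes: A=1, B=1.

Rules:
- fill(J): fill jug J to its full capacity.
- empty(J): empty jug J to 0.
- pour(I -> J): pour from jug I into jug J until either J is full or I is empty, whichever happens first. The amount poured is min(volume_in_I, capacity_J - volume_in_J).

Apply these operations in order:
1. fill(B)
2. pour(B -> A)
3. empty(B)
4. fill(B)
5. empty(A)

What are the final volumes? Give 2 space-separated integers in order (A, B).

Step 1: fill(B) -> (A=1 B=8)
Step 2: pour(B -> A) -> (A=7 B=2)
Step 3: empty(B) -> (A=7 B=0)
Step 4: fill(B) -> (A=7 B=8)
Step 5: empty(A) -> (A=0 B=8)

Answer: 0 8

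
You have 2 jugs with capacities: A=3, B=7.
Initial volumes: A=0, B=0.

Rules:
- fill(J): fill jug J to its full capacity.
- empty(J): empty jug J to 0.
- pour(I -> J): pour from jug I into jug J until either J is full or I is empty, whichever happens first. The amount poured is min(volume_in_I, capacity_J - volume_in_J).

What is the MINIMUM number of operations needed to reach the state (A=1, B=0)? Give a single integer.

Answer: 6

Derivation:
BFS from (A=0, B=0). One shortest path:
  1. fill(B) -> (A=0 B=7)
  2. pour(B -> A) -> (A=3 B=4)
  3. empty(A) -> (A=0 B=4)
  4. pour(B -> A) -> (A=3 B=1)
  5. empty(A) -> (A=0 B=1)
  6. pour(B -> A) -> (A=1 B=0)
Reached target in 6 moves.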